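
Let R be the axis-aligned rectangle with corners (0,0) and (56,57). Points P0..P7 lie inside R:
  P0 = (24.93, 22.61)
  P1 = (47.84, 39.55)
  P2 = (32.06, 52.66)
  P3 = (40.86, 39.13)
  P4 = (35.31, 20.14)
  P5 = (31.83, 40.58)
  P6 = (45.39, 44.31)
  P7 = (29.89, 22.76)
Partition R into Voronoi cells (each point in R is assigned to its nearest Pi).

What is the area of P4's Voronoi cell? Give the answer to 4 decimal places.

Area of P4's cell: 704.7173

1. box [0,56]×[0,57]: [(0, 0) (56, 0) (56, 57) (0, 57)]
2. ⊥bis P4·P0 via (30.12,21.375): [(25.0337, 0) (56, 0) (56, 57) (38.5972, 57)]  |A|=1378.5195
3. ⊥bis P4·P1 via (41.575,29.845): [(33.3924, 35.1272) (25.0337, 0) (56, 0) (56, 20.533)]  |A|=775.9814
4. ⊥bis P4·P2 via (33.685,36.4): [(33.3924, 35.1272) (25.0337, 0) (56, 0) (56, 20.533)]  |A|=775.9814
5. ⊥bis P4·P3 via (38.085,29.635): [(45.0566, 27.5975) (32.4756, 31.2744) (25.0337, 0) (56, 0) (56, 20.533)]  |A|=750.0599
6. ⊥bis P4·P5 via (33.57,30.36): [(45.0566, 27.5975) (34.8555, 30.5789) (32.2027, 30.1272) (25.0337, 0) (56, 0) (56, 20.533)]  |A|=748.5999
7. ⊥bis P4·P6 via (40.35,32.225): [(45.0566, 27.5975) (34.8555, 30.5789) (32.2027, 30.1272) (25.0337, 0) (56, 0) (56, 20.533)]  |A|=748.5999
8. ⊥bis P4·P7 via (32.6,21.45): [(45.0566, 27.5975) (36.7458, 30.0264) (27.7507, 11.4183) (25.0337, 0) (56, 0) (56, 20.533)]  |A|=704.7173
9. canonical 6-gon: [(45.0566, 27.5975) (36.7458, 30.0264) (27.7507, 11.4183) (25.0337, 0) (56, 0) (56, 20.533)]
10. shoelace: 704.7173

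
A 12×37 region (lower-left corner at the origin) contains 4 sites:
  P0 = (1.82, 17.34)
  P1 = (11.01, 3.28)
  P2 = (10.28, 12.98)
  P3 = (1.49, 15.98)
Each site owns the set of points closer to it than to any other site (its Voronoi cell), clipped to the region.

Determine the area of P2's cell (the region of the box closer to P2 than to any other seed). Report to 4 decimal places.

Area of P2's cell: 85.9087

1. box [0,12]×[0,37]: [(0, 0) (12, 0) (12, 37) (0, 37)]
2. ⊥bis P2·P0 via (6.05,15.16): [(0, 3.4208) (0, 0) (12, 0) (12, 26.7052)]  |A|=180.7558
3. ⊥bis P2·P1 via (10.645,8.13): [(2.0954, 7.4866) (12, 8.232) (12, 26.7052)]  |A|=91.4851
4. ⊥bis P2·P3 via (5.885,14.48): [(6.2486, 15.5454) (3.5351, 7.5949) (12, 8.232) (12, 26.7052)]  |A|=85.9087
5. canonical 4-gon: [(6.2486, 15.5454) (3.5351, 7.5949) (12, 8.232) (12, 26.7052)]
6. shoelace: 85.9087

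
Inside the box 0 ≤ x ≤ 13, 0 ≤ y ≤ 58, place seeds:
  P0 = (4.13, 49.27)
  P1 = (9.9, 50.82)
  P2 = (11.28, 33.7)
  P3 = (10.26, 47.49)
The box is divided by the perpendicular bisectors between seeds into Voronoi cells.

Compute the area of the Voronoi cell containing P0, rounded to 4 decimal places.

1. box [0,13]×[0,58]: [(0, 0) (13, 0) (13, 58) (0, 58)]
2. ⊥bis P0·P1 via (7.015,50.045): [(0, 0) (13, 0) (13, 27.7654) (4.878, 58) (0, 58)]  |A|=631.2177
3. ⊥bis P0·P2 via (7.705,41.485): [(0, 37.9467) (9.1377, 42.1429) (4.878, 58) (0, 58)]  |A|=130.2964
4. ⊥bis P0·P3 via (7.195,48.38): [(0, 37.9467) (4.8063, 40.1539) (7.3338, 48.8581) (4.878, 58) (0, 58)]  |A|=113.9594
5. canonical 5-gon: [(0, 37.9467) (4.8063, 40.1539) (7.3338, 48.8581) (4.878, 58) (0, 58)]
6. shoelace: 113.9594

Area of P0's cell: 113.9594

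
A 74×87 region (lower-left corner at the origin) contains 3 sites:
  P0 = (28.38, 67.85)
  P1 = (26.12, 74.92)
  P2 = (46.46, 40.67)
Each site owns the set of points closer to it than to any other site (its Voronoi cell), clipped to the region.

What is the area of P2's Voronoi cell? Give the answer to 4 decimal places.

Area of P2's cell: 3994.5657

1. box [0,74]×[0,87]: [(0, 0) (74, 0) (74, 87) (0, 87)]
2. ⊥bis P2·P0 via (37.42,54.26): [(0, 29.3684) (0, 0) (74, 0) (74, 78.5928)]  |A|=3994.5657
3. ⊥bis P2·P1 via (36.29,57.795): [(0, 29.3684) (0, 0) (74, 0) (74, 78.5928)]  |A|=3994.5657
4. canonical 4-gon: [(0, 29.3684) (0, 0) (74, 0) (74, 78.5928)]
5. shoelace: 3994.5657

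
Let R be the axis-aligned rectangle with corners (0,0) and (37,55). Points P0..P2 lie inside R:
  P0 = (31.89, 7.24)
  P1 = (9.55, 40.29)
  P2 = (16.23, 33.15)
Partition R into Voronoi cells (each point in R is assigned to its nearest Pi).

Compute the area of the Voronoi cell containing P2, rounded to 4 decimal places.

Area of P2's cell: 920.1845

1. box [0,37]×[0,55]: [(0, 0) (37, 0) (37, 55) (0, 55)]
2. ⊥bis P2·P0 via (24.06,20.195): [(0, 5.6531) (37, 28.0159) (37, 55) (0, 55)]  |A|=1412.1221
3. ⊥bis P2·P1 via (12.89,36.72): [(0, 24.6604) (0, 5.6531) (37, 28.0159) (37, 55) (32.4288, 55)]  |A|=920.1845
4. canonical 5-gon: [(0, 24.6604) (0, 5.6531) (37, 28.0159) (37, 55) (32.4288, 55)]
5. shoelace: 920.1845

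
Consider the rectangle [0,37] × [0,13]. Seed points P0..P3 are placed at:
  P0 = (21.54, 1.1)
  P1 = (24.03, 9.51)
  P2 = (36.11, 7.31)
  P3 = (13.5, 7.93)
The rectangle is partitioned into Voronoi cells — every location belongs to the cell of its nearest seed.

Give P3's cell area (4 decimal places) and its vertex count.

Area of P3's cell: 227.8570 (5 vertices)

1. box [0,37]×[0,13]: [(0, 0) (37, 0) (37, 13) (0, 13)]
2. ⊥bis P3·P0 via (17.52,4.515): [(0, 0) (13.6845, 0) (24.728, 13) (0, 13)]  |A|=249.6814
3. ⊥bis P3·P1 via (18.765,8.72): [(0, 0) (13.6845, 0) (19.1143, 6.3918) (18.1228, 13) (0, 13)]  |A|=227.857
4. ⊥bis P3·P2 via (24.805,7.62): [(0, 0) (13.6845, 0) (19.1143, 6.3918) (18.1228, 13) (0, 13)]  |A|=227.857
5. canonical 5-gon: [(0, 0) (13.6845, 0) (19.1143, 6.3918) (18.1228, 13) (0, 13)]
6. shoelace: 227.857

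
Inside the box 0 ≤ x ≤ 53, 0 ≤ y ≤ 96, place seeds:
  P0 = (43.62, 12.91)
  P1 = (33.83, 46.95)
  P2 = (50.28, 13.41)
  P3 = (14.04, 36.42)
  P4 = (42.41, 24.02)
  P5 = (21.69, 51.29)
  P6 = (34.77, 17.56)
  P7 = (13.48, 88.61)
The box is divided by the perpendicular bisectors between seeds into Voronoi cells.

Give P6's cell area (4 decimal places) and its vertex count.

Area of P6's cell: 675.9216 (5 vertices)

1. box [0,53]×[0,96]: [(0, 0) (53, 0) (53, 96) (0, 96)]
2. ⊥bis P6·P0 via (39.195,15.235): [(0, 0) (31.1902, 0) (53, 41.509) (53, 96) (0, 96)]  |A|=4635.3475
3. ⊥bis P6·P1 via (34.3,32.255): [(0, 31.158) (0, 0) (31.1902, 0) (48.3742, 32.7051)]  |A|=1263.6607
4. ⊥bis P6·P2 via (42.525,15.485): [(47.1219, 32.6651) (0, 31.158) (0, 0) (31.1902, 0) (45.8442, 27.8898)]  |A|=1260.6961
5. ⊥bis P6·P3 via (24.405,26.99): [(47.1219, 32.6651) (29.0421, 32.0868) (0, 0.1652) (0, 0) (31.1902, 0) (45.8442, 27.8898)]  |A|=810.6493
6. ⊥bis P6·P4 via (38.59,20.79): [(29.0399, 32.0845) (0, 0.1652) (0, 0) (31.1902, 0) (40.7633, 18.2198)]  |A|=675.9216
7. ⊥bis P6·P5 via (28.23,34.425): [(29.0399, 32.0845) (0, 0.1652) (0, 0) (31.1902, 0) (40.7633, 18.2198)]  |A|=675.9216
8. ⊥bis P6·P7 via (24.125,53.085): [(29.0399, 32.0845) (0, 0.1652) (0, 0) (31.1902, 0) (40.7633, 18.2198)]  |A|=675.9216
9. canonical 5-gon: [(29.0399, 32.0845) (0, 0.1652) (0, 0) (31.1902, 0) (40.7633, 18.2198)]
10. shoelace: 675.9216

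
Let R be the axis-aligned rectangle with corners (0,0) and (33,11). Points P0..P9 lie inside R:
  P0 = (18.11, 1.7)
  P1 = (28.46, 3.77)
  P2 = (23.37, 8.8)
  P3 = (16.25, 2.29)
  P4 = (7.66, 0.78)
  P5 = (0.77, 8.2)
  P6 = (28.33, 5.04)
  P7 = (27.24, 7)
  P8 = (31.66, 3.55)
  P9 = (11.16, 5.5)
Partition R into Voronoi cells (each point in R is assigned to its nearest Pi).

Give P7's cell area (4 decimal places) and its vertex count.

Area of P7's cell: 32.9491 (6 vertices)

1. box [0,33]×[0,11]: [(0, 0) (33, 0) (33, 11) (0, 11)]
2. ⊥bis P7·P0 via (22.675,4.35): [(25.2002, 0) (33, 0) (33, 11) (18.8146, 11)]  |A|=120.9184
3. ⊥bis P7·P1 via (27.85,5.385): [(23.1129, 3.5957) (33, 7.3302) (33, 11) (18.8146, 11)]  |A|=70.658
4. ⊥bis P7·P2 via (25.305,7.9): [(23.3435, 3.6829) (33, 7.3302) (33, 11) (26.7469, 11)]  |A|=40.5961
5. ⊥bis P7·P3 via (21.745,4.645): [(23.3435, 3.6829) (33, 7.3302) (33, 11) (26.7469, 11)]  |A|=40.5961
6. ⊥bis P7·P4 via (17.45,3.89): [(23.3435, 3.6829) (33, 7.3302) (33, 11) (26.7469, 11)]  |A|=40.5961
7. ⊥bis P7·P5 via (14.005,7.6): [(23.3435, 3.6829) (33, 7.3302) (33, 11) (26.7469, 11)]  |A|=40.5961
8. ⊥bis P7·P6 via (27.785,6.02): [(23.3435, 3.6829) (24.0882, 3.9642) (33, 8.9202) (33, 11) (26.7469, 11)]  |A|=33.5114
9. ⊥bis P7·P8 via (29.45,5.275): [(23.3435, 3.6829) (24.0882, 3.9642) (31.7546, 8.2276) (33, 9.8231) (33, 11) (26.7469, 11)]  |A|=32.9491
10. ⊥bis P7·P9 via (19.2,6.25): [(23.3435, 3.6829) (24.0882, 3.9642) (31.7546, 8.2276) (33, 9.8231) (33, 11) (26.7469, 11)]  |A|=32.9491
11. canonical 6-gon: [(23.3435, 3.6829) (24.0882, 3.9642) (31.7546, 8.2276) (33, 9.8231) (33, 11) (26.7469, 11)]
12. shoelace: 32.9491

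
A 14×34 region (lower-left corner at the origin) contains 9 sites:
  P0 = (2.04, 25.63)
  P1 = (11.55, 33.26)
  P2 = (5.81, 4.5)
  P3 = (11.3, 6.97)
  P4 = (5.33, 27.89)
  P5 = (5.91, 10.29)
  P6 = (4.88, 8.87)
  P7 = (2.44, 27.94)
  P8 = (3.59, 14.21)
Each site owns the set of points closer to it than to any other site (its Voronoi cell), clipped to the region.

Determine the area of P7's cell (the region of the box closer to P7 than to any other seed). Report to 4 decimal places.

1. box [0,14]×[0,34]: [(0, 0) (14, 0) (14, 34) (0, 34)]
2. ⊥bis P7·P0 via (2.24,26.785): [(0, 27.1729) (14, 24.7486) (14, 34) (0, 34)]  |A|=112.5494
3. ⊥bis P7·P1 via (6.995,30.6): [(0, 27.1729) (10.0084, 25.4398) (5.0095, 34) (0, 34)]  |A|=55.6054
4. ⊥bis P7·P2 via (4.125,16.22): [(0, 27.1729) (10.0084, 25.4398) (5.0095, 34) (0, 34)]  |A|=55.6054
5. ⊥bis P7·P3 via (6.87,17.455): [(0, 27.1729) (10.0084, 25.4398) (5.0095, 34) (0, 34)]  |A|=55.6054
6. ⊥bis P7·P4 via (3.885,27.915): [(0, 27.1729) (3.8606, 26.5044) (3.9903, 34) (0, 34)]  |A|=28.1332
7. ⊥bis P7·P5 via (4.175,19.115): [(0, 27.1729) (3.8606, 26.5044) (3.9903, 34) (0, 34)]  |A|=28.1332
8. ⊥bis P7·P6 via (3.66,18.405): [(0, 27.1729) (3.8606, 26.5044) (3.9903, 34) (0, 34)]  |A|=28.1332
9. ⊥bis P7·P8 via (3.015,21.075): [(0, 27.1729) (3.8606, 26.5044) (3.9903, 34) (0, 34)]  |A|=28.1332
10. canonical 4-gon: [(0, 27.1729) (3.8606, 26.5044) (3.9903, 34) (0, 34)]
11. shoelace: 28.1332

Area of P7's cell: 28.1332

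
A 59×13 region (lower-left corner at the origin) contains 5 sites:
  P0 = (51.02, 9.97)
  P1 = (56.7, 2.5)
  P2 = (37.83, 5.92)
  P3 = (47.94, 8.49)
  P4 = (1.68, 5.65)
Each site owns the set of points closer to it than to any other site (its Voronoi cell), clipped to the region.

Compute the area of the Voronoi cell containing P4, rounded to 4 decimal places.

Area of P4's cell: 256.7456

1. box [0,59]×[0,13]: [(0, 0) (59, 0) (59, 13) (0, 13)]
2. ⊥bis P4·P0 via (26.35,7.81): [(0, 0) (27.0338, 0) (25.8956, 13) (0, 13)]  |A|=344.0411
3. ⊥bis P4·P1 via (29.19,4.075): [(0, 0) (27.0338, 0) (25.8956, 13) (0, 13)]  |A|=344.0411
4. ⊥bis P4·P2 via (19.755,5.785): [(0, 0) (19.7982, 0) (19.7011, 13) (0, 13)]  |A|=256.7456
5. ⊥bis P4·P3 via (24.81,7.07): [(0, 0) (19.7982, 0) (19.7011, 13) (0, 13)]  |A|=256.7456
6. canonical 4-gon: [(0, 0) (19.7982, 0) (19.7011, 13) (0, 13)]
7. shoelace: 256.7456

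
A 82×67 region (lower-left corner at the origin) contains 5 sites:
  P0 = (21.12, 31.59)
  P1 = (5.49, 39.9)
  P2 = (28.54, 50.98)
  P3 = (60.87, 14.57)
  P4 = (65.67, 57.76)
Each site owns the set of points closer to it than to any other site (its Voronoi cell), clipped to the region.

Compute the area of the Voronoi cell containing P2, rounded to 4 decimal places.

1. box [0,82]×[0,67]: [(0, 0) (82, 0) (82, 67) (0, 67)]
2. ⊥bis P2·P0 via (24.83,41.285): [(0, 50.7867) (82, 19.4077) (82, 67) (0, 67)]  |A|=2616.0294
3. ⊥bis P2·P1 via (17.015,45.44): [(17.7009, 44.0131) (82, 19.4077) (82, 67) (6.6512, 67)]  |A|=2396.0891
4. ⊥bis P2·P3 via (44.705,32.775): [(17.7009, 44.0131) (45.4168, 33.407) (82, 65.8908) (82, 67) (6.6512, 67)]  |A|=1545.8374
5. ⊥bis P2·P4 via (47.105,54.37): [(17.7009, 44.0131) (45.4168, 33.407) (50.1633, 37.6216) (44.7987, 67) (6.6512, 67)]  |A|=981.7252
6. canonical 5-gon: [(17.7009, 44.0131) (45.4168, 33.407) (50.1633, 37.6216) (44.7987, 67) (6.6512, 67)]
7. shoelace: 981.7252

Area of P2's cell: 981.7252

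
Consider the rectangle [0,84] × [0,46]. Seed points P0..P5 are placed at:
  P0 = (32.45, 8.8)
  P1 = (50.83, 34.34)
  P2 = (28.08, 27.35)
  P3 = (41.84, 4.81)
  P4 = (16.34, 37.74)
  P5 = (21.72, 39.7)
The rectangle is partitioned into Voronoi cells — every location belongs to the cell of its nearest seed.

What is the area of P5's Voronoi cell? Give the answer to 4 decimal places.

Area of P5's cell: 196.8387

1. box [0,84]×[0,46]: [(0, 0) (84, 0) (84, 46) (0, 46)]
2. ⊥bis P5·P0 via (27.085,24.25): [(0, 14.8448) (84, 44.0137) (84, 46) (0, 46)]  |A|=1391.9454
3. ⊥bis P5·P1 via (36.275,37.02): [(0, 14.8448) (34.3908, 26.7869) (37.9285, 46) (0, 46)]  |A|=900.088
4. ⊥bis P5·P2 via (24.9,33.525): [(0, 20.702) (36.7557, 39.6304) (37.9285, 46) (0, 46)]  |A|=585.7164
5. ⊥bis P5·P3 via (31.78,22.255): [(0, 20.702) (36.7557, 39.6304) (37.9285, 46) (0, 46)]  |A|=585.7164
6. ⊥bis P5·P4 via (19.03,38.72): [(21.5509, 31.8003) (36.7557, 39.6304) (37.9285, 46) (16.3778, 46)]  |A|=196.8387
7. canonical 4-gon: [(21.5509, 31.8003) (36.7557, 39.6304) (37.9285, 46) (16.3778, 46)]
8. shoelace: 196.8387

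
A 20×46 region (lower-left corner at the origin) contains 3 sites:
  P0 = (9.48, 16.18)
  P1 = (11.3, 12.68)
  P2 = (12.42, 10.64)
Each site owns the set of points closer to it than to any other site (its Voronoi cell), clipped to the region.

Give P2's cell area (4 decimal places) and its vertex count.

Area of P2's cell: 212.7765 (4 vertices)

1. box [0,20]×[0,46]: [(0, 0) (20, 0) (20, 46) (0, 46)]
2. ⊥bis P2·P0 via (10.95,13.41): [(0, 7.599) (0, 0) (20, 0) (20, 18.2127)]  |A|=258.117
3. ⊥bis P2·P1 via (11.86,11.66): [(0, 5.1486) (0, 0) (20, 0) (20, 16.129)]  |A|=212.7765
4. canonical 4-gon: [(0, 5.1486) (0, 0) (20, 0) (20, 16.129)]
5. shoelace: 212.7765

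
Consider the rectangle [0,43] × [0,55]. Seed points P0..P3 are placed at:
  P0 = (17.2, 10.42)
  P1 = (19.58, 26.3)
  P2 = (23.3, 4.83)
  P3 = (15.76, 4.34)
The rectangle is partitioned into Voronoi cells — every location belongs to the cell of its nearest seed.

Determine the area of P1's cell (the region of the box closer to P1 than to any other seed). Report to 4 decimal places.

Area of P1's cell: 1562.4073

1. box [0,43]×[0,55]: [(0, 0) (43, 0) (43, 55) (0, 55)]
2. ⊥bis P1·P0 via (18.39,18.36): [(0, 21.1162) (43, 14.6716) (43, 55) (0, 55)]  |A|=1595.5627
3. ⊥bis P1·P2 via (21.44,15.565): [(0, 21.1162) (28.6749, 16.8186) (43, 19.3006) (43, 55) (0, 55)]  |A|=1562.4073
4. ⊥bis P1·P3 via (17.67,15.32): [(0, 21.1162) (28.6749, 16.8186) (43, 19.3006) (43, 55) (0, 55)]  |A|=1562.4073
5. canonical 5-gon: [(0, 21.1162) (28.6749, 16.8186) (43, 19.3006) (43, 55) (0, 55)]
6. shoelace: 1562.4073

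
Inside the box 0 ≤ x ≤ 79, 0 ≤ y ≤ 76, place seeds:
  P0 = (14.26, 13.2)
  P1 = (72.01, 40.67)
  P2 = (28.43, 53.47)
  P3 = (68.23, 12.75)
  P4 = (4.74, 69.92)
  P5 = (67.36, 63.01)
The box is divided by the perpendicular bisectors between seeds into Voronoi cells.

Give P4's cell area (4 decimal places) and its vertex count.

Area of P4's cell: 504.5321 (4 vertices)

1. box [0,79]×[0,76]: [(0, 0) (79, 0) (79, 76) (0, 76)]
2. ⊥bis P4·P0 via (9.5,41.56): [(0, 39.9655) (79, 53.225) (79, 76) (0, 76)]  |A|=2322.9744
3. ⊥bis P4·P1 via (38.375,55.295): [(0, 39.9655) (34.2059, 45.7067) (47.3778, 76) (0, 76)]  |A|=1333.9115
4. ⊥bis P4·P2 via (16.585,61.695): [(0, 39.9655) (1.6937, 40.2498) (26.5182, 76) (0, 76)]  |A|=504.5321
5. ⊥bis P4·P3 via (36.485,41.335): [(0, 39.9655) (1.6937, 40.2498) (26.5182, 76) (0, 76)]  |A|=504.5321
6. ⊥bis P4·P5 via (36.05,66.465): [(0, 39.9655) (1.6937, 40.2498) (26.5182, 76) (0, 76)]  |A|=504.5321
7. canonical 4-gon: [(0, 39.9655) (1.6937, 40.2498) (26.5182, 76) (0, 76)]
8. shoelace: 504.5321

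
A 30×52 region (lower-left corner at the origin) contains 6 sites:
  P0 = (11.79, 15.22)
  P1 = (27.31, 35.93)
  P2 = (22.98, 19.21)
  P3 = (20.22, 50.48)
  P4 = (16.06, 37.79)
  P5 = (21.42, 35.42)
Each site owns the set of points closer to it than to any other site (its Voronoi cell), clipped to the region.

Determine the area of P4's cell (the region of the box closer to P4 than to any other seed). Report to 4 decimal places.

1. box [0,30]×[0,52]: [(0, 0) (30, 0) (30, 52) (0, 52)]
2. ⊥bis P4·P0 via (13.925,26.505): [(0, 29.1395) (30, 23.4638) (30, 52) (0, 52)]  |A|=770.9514
3. ⊥bis P4·P1 via (21.685,36.86): [(0, 29.1395) (19.7895, 25.3955) (24.1881, 52) (0, 52)]  |A|=547.9566
4. ⊥bis P4·P2 via (19.52,28.5): [(0, 29.1395) (14.0831, 26.4751) (20.3542, 28.8107) (24.1881, 52) (0, 52)]  |A|=537.9076
5. ⊥bis P4·P3 via (18.14,44.135): [(0, 50.0816) (0, 29.1395) (14.0831, 26.4751) (20.3542, 28.8107) (22.6437, 42.6586)]  |A|=403.2123
6. ⊥bis P4·P5 via (18.74,36.605): [(21.572, 43.0099) (0, 50.0816) (0, 29.1395) (14.0831, 26.4751) (14.296, 26.5543)]  |A|=353.7528
7. canonical 5-gon: [(21.572, 43.0099) (0, 50.0816) (0, 29.1395) (14.0831, 26.4751) (14.296, 26.5543)]
8. shoelace: 353.7528

Area of P4's cell: 353.7528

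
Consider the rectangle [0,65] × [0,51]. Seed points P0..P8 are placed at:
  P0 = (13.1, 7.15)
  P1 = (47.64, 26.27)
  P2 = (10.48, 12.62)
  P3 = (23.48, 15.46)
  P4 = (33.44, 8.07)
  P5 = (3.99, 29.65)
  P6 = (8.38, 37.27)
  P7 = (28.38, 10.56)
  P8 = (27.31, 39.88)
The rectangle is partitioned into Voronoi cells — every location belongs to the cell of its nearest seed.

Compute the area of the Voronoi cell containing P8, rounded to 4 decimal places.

1. box [0,65]×[0,51]: [(0, 0) (65, 0) (65, 51) (0, 51)]
2. ⊥bis P8·P0 via (20.205,23.515): [(0, 32.2872) (65, 4.0669) (65, 51) (0, 51)]  |A|=2133.4934
3. ⊥bis P8·P1 via (37.475,33.075): [(0, 32.2872) (28.6271, 19.8585) (49.475, 51) (0, 51)]  |A|=1038.2106
4. ⊥bis P8·P2 via (18.895,26.25): [(0, 37.9155) (28.8086, 20.1295) (49.475, 51) (0, 51)]  |A|=952.1311
5. ⊥bis P8·P3 via (25.395,27.67): [(0, 37.9155) (13.5982, 29.5202) (33.0526, 26.469) (49.475, 51) (0, 51)]  |A|=883.9906
6. ⊥bis P8·P4 via (30.375,23.975): [(0, 37.9155) (13.5982, 29.5202) (33.0526, 26.469) (49.475, 51) (0, 51)]  |A|=883.9906
7. ⊥bis P8·P5 via (15.65,34.765): [(18.2724, 28.7871) (33.0526, 26.469) (49.475, 51) (8.528, 51)]  |A|=655.0959
8. ⊥bis P8·P6 via (17.845,38.575): [(19.2149, 28.6393) (33.0526, 26.469) (49.475, 51) (16.1319, 51)]  |A|=560.3344
9. ⊥bis P8·P7 via (27.845,25.22): [(19.2149, 28.6393) (33.0526, 26.469) (49.475, 51) (16.1319, 51)]  |A|=560.3344
10. canonical 4-gon: [(19.2149, 28.6393) (33.0526, 26.469) (49.475, 51) (16.1319, 51)]
11. shoelace: 560.3344

Area of P8's cell: 560.3344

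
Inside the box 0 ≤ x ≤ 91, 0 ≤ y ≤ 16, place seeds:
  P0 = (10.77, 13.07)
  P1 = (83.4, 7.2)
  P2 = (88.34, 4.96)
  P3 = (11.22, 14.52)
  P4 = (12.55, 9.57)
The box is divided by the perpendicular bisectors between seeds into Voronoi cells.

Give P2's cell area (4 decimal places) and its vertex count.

1. box [0,91]×[0,16]: [(0, 0) (91, 0) (91, 16) (0, 16)]
2. ⊥bis P2·P0 via (49.555,9.015): [(48.6125, 0) (91, 0) (91, 16) (50.2853, 16)]  |A|=664.8179
3. ⊥bis P2·P1 via (85.87,6.08): [(83.1131, 0) (91, 0) (91, 16) (90.3681, 16)]  |A|=68.1503
4. ⊥bis P2·P3 via (49.78,9.74): [(83.1131, 0) (91, 0) (91, 16) (90.3681, 16)]  |A|=68.1503
5. ⊥bis P2·P4 via (50.445,7.265): [(83.1131, 0) (91, 0) (91, 16) (90.3681, 16)]  |A|=68.1503
6. canonical 4-gon: [(83.1131, 0) (91, 0) (91, 16) (90.3681, 16)]
7. shoelace: 68.1503

Area of P2's cell: 68.1503 (4 vertices)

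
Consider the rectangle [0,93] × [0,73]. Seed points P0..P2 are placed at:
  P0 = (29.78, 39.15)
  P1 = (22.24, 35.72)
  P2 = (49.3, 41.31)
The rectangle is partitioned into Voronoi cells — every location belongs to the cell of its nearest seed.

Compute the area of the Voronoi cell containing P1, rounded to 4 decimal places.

1. box [0,93]×[0,73]: [(0, 0) (93, 0) (93, 73) (0, 73)]
2. ⊥bis P1·P0 via (26.01,37.435): [(0, 0) (43.0394, 0) (9.8312, 73) (0, 73)]  |A|=1929.7797
3. ⊥bis P1·P2 via (35.77,38.515): [(0, 0) (43.0394, 0) (9.8312, 73) (0, 73)]  |A|=1929.7797
4. canonical 4-gon: [(0, 0) (43.0394, 0) (9.8312, 73) (0, 73)]
5. shoelace: 1929.7797

Area of P1's cell: 1929.7797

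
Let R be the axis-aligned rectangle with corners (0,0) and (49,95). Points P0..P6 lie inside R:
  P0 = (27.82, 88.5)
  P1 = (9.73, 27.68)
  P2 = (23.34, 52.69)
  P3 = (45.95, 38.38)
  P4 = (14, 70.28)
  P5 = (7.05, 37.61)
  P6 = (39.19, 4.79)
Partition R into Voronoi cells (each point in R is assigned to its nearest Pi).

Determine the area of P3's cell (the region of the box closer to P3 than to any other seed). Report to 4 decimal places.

Area of P3's cell: 604.2704

1. box [0,49]×[0,95]: [(0, 0) (49, 0) (49, 95) (0, 95)]
2. ⊥bis P3·P0 via (36.885,63.44): [(0, 50.0975) (0, 0) (49, 0) (49, 67.8224)]  |A|=2889.0376
3. ⊥bis P3·P1 via (27.84,33.03): [(20.5969, 57.5481) (37.5976, 0) (49, 0) (49, 67.8224)]  |A|=1291.2741
4. ⊥bis P3·P2 via (34.645,45.535): [(48.6768, 67.7055) (27.4869, 34.2252) (37.5976, 0) (49, 0) (49, 67.8224)]  |A|=928.8293
5. ⊥bis P3·P4 via (29.975,54.33): [(48.6768, 67.7055) (27.4869, 34.2252) (37.5976, 0) (49, 0) (49, 67.8224)]  |A|=928.8293
6. ⊥bis P3·P5 via (26.5,37.995): [(48.6768, 67.7055) (27.4869, 34.2252) (37.5976, 0) (49, 0) (49, 67.8224)]  |A|=928.8293
7. ⊥bis P3·P6 via (42.57,21.585): [(48.6768, 67.7055) (27.4869, 34.2252) (30.5037, 24.0134) (49, 20.291) (49, 67.8224)]  |A|=604.2704
8. canonical 5-gon: [(48.6768, 67.7055) (27.4869, 34.2252) (30.5037, 24.0134) (49, 20.291) (49, 67.8224)]
9. shoelace: 604.2704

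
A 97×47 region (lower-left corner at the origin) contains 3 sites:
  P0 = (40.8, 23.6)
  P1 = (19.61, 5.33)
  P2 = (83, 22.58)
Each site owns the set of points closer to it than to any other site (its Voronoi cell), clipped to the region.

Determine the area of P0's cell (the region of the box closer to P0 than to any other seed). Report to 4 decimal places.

1. box [0,97]×[0,47]: [(0, 0) (97, 0) (97, 47) (0, 47)]
2. ⊥bis P0·P1 via (30.205,14.465): [(42.6767, 0) (97, 0) (97, 47) (2.1534, 47)]  |A|=3505.4936
3. ⊥bis P0·P2 via (61.9,23.09): [(42.6767, 0) (61.3419, 0) (62.4779, 47) (2.1534, 47)]  |A|=1856.2593
4. canonical 4-gon: [(42.6767, 0) (61.3419, 0) (62.4779, 47) (2.1534, 47)]
5. shoelace: 1856.2593

Area of P0's cell: 1856.2593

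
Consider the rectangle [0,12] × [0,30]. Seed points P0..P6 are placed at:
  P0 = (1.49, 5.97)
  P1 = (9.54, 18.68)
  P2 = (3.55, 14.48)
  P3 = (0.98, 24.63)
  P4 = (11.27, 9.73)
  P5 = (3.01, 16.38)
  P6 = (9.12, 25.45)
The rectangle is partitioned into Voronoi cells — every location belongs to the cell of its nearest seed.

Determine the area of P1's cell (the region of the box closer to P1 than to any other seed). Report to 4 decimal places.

Area of P1's cell: 45.3984

1. box [0,12]×[0,30]: [(0, 0) (12, 0) (12, 30) (0, 30)]
2. ⊥bis P1·P0 via (5.515,12.325): [(0, 15.818) (12, 8.2177) (12, 30) (0, 30)]  |A|=215.7862
3. ⊥bis P1·P2 via (6.545,16.58): [(0, 25.9144) (12, 8.8001) (12, 30) (0, 30)]  |A|=151.7127
4. ⊥bis P1·P3 via (5.26,21.655): [(4.1282, 20.0268) (12, 8.8001) (12, 30) (11.0606, 30)]  |A|=88.1249
5. ⊥bis P1·P4 via (10.405,14.205): [(4.1282, 20.0268) (8.4722, 13.8314) (12, 14.5133) (12, 30) (11.0606, 30)]  |A|=78.0475
6. ⊥bis P1·P5 via (6.275,17.53): [(4.9694, 21.2369) (6.6748, 16.3948) (8.4722, 13.8314) (12, 14.5133) (12, 30) (11.0606, 30)]  |A|=74.9792
7. ⊥bis P1·P6 via (9.33,22.065): [(5.3744, 21.8196) (4.9694, 21.2369) (6.6748, 16.3948) (8.4722, 13.8314) (12, 14.5133) (12, 22.2306)]  |A|=45.3984
8. canonical 6-gon: [(5.3744, 21.8196) (4.9694, 21.2369) (6.6748, 16.3948) (8.4722, 13.8314) (12, 14.5133) (12, 22.2306)]
9. shoelace: 45.3984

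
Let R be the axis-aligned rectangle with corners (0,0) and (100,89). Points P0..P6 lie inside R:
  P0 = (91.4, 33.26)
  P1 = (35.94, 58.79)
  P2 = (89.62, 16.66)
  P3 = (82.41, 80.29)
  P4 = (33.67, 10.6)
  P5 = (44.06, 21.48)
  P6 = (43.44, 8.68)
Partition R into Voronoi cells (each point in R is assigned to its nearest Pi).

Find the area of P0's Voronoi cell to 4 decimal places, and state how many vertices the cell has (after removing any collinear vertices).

Area of P0's cell: 1045.1283 (5 vertices)

1. box [0,100]×[0,89]: [(0, 0) (100, 0) (100, 89) (0, 89)]
2. ⊥bis P0·P1 via (63.67,46.025): [(42.4832, 0) (100, 0) (100, 89) (83.4528, 89)]  |A|=3295.8485
3. ⊥bis P0·P2 via (90.51,24.96): [(55.6918, 28.6935) (100, 23.9424) (100, 89) (83.4528, 89)]  |A|=1940.2466
4. ⊥bis P0·P3 via (86.905,56.775): [(66.8542, 52.9422) (55.6918, 28.6935) (100, 23.9424) (100, 59.2782)]  |A|=1149.3412
5. ⊥bis P0·P4 via (62.535,21.93): [(66.8542, 52.9422) (57.9525, 33.6046) (60.0642, 28.2247) (100, 23.9424) (100, 59.2782)]  |A|=1138.0743
6. ⊥bis P0·P5 via (67.73,27.37): [(66.8542, 52.9422) (63.2922, 45.2042) (67.7216, 27.4036) (100, 23.9424) (100, 59.2782)]  |A|=1045.1283
7. ⊥bis P0·P6 via (67.42,20.97): [(66.8542, 52.9422) (63.2922, 45.2042) (67.7216, 27.4036) (100, 23.9424) (100, 59.2782)]  |A|=1045.1283
8. canonical 5-gon: [(66.8542, 52.9422) (63.2922, 45.2042) (67.7216, 27.4036) (100, 23.9424) (100, 59.2782)]
9. shoelace: 1045.1283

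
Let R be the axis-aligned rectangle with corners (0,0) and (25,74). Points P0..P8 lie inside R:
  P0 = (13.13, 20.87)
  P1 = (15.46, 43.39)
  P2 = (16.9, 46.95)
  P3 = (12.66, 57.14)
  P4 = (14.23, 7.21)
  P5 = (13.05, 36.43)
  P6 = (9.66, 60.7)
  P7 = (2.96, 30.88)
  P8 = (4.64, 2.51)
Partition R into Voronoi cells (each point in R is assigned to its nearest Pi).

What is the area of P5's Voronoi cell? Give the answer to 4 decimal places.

Area of P5's cell: 194.9784

1. box [0,25]×[0,74]: [(0, 0) (25, 0) (25, 74) (0, 74)]
2. ⊥bis P5·P0 via (13.09,28.65): [(0, 28.5827) (25, 28.7112) (25, 74) (0, 74)]  |A|=1133.8258
3. ⊥bis P5·P1 via (14.255,39.91): [(0, 44.846) (0, 28.5827) (25, 28.7112) (25, 36.1894)]  |A|=296.7682
4. ⊥bis P5·P2 via (14.975,41.69): [(0, 44.846) (0, 28.5827) (25, 28.7112) (25, 36.1894)]  |A|=296.7682
5. ⊥bis P5·P3 via (12.855,46.785): [(0, 44.846) (0, 28.5827) (25, 28.7112) (25, 36.1894)]  |A|=296.7682
6. ⊥bis P5·P4 via (13.64,21.82): [(0, 44.846) (0, 28.5827) (25, 28.7112) (25, 36.1894)]  |A|=296.7682
7. ⊥bis P5·P6 via (11.355,48.565): [(0, 44.846) (0, 28.5827) (25, 28.7112) (25, 36.1894)]  |A|=296.7682
8. ⊥bis P5·P7 via (8.005,33.655): [(2.2845, 44.055) (10.7646, 28.638) (25, 28.7112) (25, 36.1894)]  |A|=194.9784
9. ⊥bis P5·P8 via (8.845,19.47): [(2.2845, 44.055) (10.7646, 28.638) (25, 28.7112) (25, 36.1894)]  |A|=194.9784
10. canonical 4-gon: [(2.2845, 44.055) (10.7646, 28.638) (25, 28.7112) (25, 36.1894)]
11. shoelace: 194.9784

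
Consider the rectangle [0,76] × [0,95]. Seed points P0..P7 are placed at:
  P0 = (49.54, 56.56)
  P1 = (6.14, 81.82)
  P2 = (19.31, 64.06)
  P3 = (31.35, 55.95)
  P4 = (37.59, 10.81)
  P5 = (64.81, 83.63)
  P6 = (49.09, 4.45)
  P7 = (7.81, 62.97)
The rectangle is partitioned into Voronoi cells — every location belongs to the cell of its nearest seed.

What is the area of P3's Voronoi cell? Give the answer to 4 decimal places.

Area of P3's cell: 816.3593

1. box [0,76]×[0,95]: [(0, 0) (76, 0) (76, 95) (0, 95)]
2. ⊥bis P3·P0 via (40.445,56.255): [(0, 0) (42.3315, 0) (39.1457, 95) (0, 95)]  |A|=3870.1668
3. ⊥bis P3·P1 via (18.745,68.885): [(0, 50.6182) (0, 0) (42.3315, 0) (39.3482, 88.9625)]  |A|=2878.8258
4. ⊥bis P3·P2 via (25.33,60.005): [(0, 22.4004) (0, 0) (42.3315, 0) (39.6084, 81.2025)]  |A|=2162.3344
5. ⊥bis P3·P4 via (34.47,33.38): [(4.6159, 29.2531) (41.181, 34.3077) (39.6084, 81.2025)]  |A|=861.3319
6. ⊥bis P3·P5 via (48.08,69.79): [(39.1733, 80.5566) (4.6159, 29.2531) (41.181, 34.3077) (39.6493, 79.9811)]  |A|=861.0529
7. ⊥bis P3·P6 via (40.22,30.2): [(39.1733, 80.5566) (4.6159, 29.2531) (41.181, 34.3077) (39.6493, 79.9811)]  |A|=861.0529
8. ⊥bis P3·P7 via (19.58,59.46): [(39.1733, 80.5566) (15.3035, 45.1198) (10.8279, 30.1118) (41.181, 34.3077) (39.6493, 79.9811)]  |A|=816.3593
9. canonical 5-gon: [(39.1733, 80.5566) (15.3035, 45.1198) (10.8279, 30.1118) (41.181, 34.3077) (39.6493, 79.9811)]
10. shoelace: 816.3593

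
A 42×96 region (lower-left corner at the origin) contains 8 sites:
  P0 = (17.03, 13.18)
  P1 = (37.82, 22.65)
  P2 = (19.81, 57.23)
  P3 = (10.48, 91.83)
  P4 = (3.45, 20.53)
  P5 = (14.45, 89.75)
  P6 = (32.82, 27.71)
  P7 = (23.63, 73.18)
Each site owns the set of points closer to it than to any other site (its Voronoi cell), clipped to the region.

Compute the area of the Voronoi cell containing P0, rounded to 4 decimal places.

Area of P0's cell: 549.9722

1. box [0,42]×[0,96]: [(0, 0) (42, 0) (42, 96) (0, 96)]
2. ⊥bis P0·P1 via (27.425,17.915): [(0, 78.1226) (0, 0) (35.5854, 0)]  |A|=1390.0122
3. ⊥bis P0·P2 via (18.42,35.205): [(19.5827, 35.1316) (0, 36.3675) (0, 0) (35.5854, 0)]  |A|=981.1735
4. ⊥bis P0·P3 via (13.755,52.505): [(19.5827, 35.1316) (0, 36.3675) (0, 0) (35.5854, 0)]  |A|=981.1735
5. ⊥bis P0·P4 via (10.24,16.855): [(19.8337, 34.5805) (1.1174, 0) (35.5854, 0)]  |A|=595.9605
6. ⊥bis P0·P5 via (15.74,51.465): [(19.8337, 34.5805) (1.1174, 0) (35.5854, 0)]  |A|=595.9605
7. ⊥bis P0·P6 via (24.925,20.445): [(27.5935, 17.5451) (16.902, 29.1638) (1.1174, 0) (35.5854, 0)]  |A|=549.9722
8. ⊥bis P0·P7 via (20.33,43.18): [(27.5935, 17.5451) (16.902, 29.1638) (1.1174, 0) (35.5854, 0)]  |A|=549.9722
9. canonical 4-gon: [(27.5935, 17.5451) (16.902, 29.1638) (1.1174, 0) (35.5854, 0)]
10. shoelace: 549.9722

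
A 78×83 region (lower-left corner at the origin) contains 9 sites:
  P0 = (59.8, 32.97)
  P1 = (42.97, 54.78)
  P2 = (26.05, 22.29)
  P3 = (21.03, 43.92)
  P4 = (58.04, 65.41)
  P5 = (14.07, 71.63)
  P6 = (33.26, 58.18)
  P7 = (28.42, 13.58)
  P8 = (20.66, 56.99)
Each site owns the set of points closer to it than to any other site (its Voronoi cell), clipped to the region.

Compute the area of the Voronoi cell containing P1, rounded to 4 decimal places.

Area of P1's cell: 425.5138

1. box [0,78]×[0,83]: [(0, 0) (78, 0) (78, 83) (0, 83)]
2. ⊥bis P1·P0 via (51.385,43.875): [(0, 4.223) (78, 64.4128) (78, 83) (0, 83)]  |A|=3797.2009
3. ⊥bis P1·P2 via (34.51,38.535): [(0, 56.507) (40.4537, 35.4397) (78, 64.4128) (78, 83) (0, 83)]  |A|=2739.6623
4. ⊥bis P1·P3 via (32,49.35): [(38.3408, 36.54) (40.4537, 35.4397) (78, 64.4128) (78, 83) (15.3437, 83)]  |A|=1875.3467
5. ⊥bis P1·P4 via (50.505,60.095): [(38.3408, 36.54) (40.4537, 35.4397) (58.2238, 49.1522) (34.3484, 83) (15.3437, 83)]  |A|=952.7997
6. ⊥bis P1·P5 via (28.52,63.205): [(26.693, 60.0715) (38.3408, 36.54) (40.4537, 35.4397) (58.2238, 49.1522) (37.4761, 78.5659)]  |A|=682.096
7. ⊥bis P1·P6 via (38.115,56.48): [(34.1192, 45.0686) (38.3408, 36.54) (40.4537, 35.4397) (58.2238, 49.1522) (43.0711, 70.634)]  |A|=425.5138
8. ⊥bis P1·P7 via (35.695,34.18): [(34.1192, 45.0686) (38.3408, 36.54) (40.4537, 35.4397) (58.2238, 49.1522) (43.0711, 70.634)]  |A|=425.5138
9. ⊥bis P1·P8 via (31.815,55.885): [(34.1192, 45.0686) (38.3408, 36.54) (40.4537, 35.4397) (58.2238, 49.1522) (43.0711, 70.634)]  |A|=425.5138
10. canonical 5-gon: [(34.1192, 45.0686) (38.3408, 36.54) (40.4537, 35.4397) (58.2238, 49.1522) (43.0711, 70.634)]
11. shoelace: 425.5138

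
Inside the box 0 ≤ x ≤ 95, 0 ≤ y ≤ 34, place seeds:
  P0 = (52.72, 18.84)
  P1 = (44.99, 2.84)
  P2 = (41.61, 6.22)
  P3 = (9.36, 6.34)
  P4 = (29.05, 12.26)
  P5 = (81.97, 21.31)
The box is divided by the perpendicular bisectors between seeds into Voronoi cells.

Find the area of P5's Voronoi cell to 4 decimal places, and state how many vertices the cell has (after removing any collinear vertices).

Area of P5's cell: 931.1744 (5 vertices)

1. box [0,95]×[0,34]: [(0, 0) (95, 0) (95, 34) (0, 34)]
2. ⊥bis P5·P0 via (67.345,20.075): [(69.0402, 0) (95, 0) (95, 34) (66.1691, 34)]  |A|=931.4413
3. ⊥bis P5·P1 via (63.48,12.075): [(68.9444, 1.1343) (69.511, 0) (95, 0) (95, 34) (66.1691, 34)]  |A|=931.1744
4. ⊥bis P5·P2 via (61.79,13.765): [(68.9444, 1.1343) (69.511, 0) (95, 0) (95, 34) (66.1691, 34)]  |A|=931.1744
5. ⊥bis P5·P3 via (45.665,13.825): [(68.9444, 1.1343) (69.511, 0) (95, 0) (95, 34) (66.1691, 34)]  |A|=931.1744
6. ⊥bis P5·P4 via (55.51,16.785): [(68.9444, 1.1343) (69.511, 0) (95, 0) (95, 34) (66.1691, 34)]  |A|=931.1744
7. canonical 5-gon: [(68.9444, 1.1343) (69.511, 0) (95, 0) (95, 34) (66.1691, 34)]
8. shoelace: 931.1744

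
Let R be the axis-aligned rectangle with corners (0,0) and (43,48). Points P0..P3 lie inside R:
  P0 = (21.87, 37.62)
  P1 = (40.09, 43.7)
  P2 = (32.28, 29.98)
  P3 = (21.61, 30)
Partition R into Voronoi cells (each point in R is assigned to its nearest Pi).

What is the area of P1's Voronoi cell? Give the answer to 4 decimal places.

Area of P1's cell: 148.4891

1. box [0,43]×[0,48]: [(0, 0) (43, 0) (43, 48) (0, 48)]
2. ⊥bis P1·P0 via (30.98,40.66): [(43, 4.6395) (43, 48) (28.5306, 48)]  |A|=313.6989
3. ⊥bis P1·P2 via (36.185,36.84): [(31.3331, 39.6019) (43, 32.9606) (43, 48) (28.5306, 48)]  |A|=148.4891
4. ⊥bis P1·P3 via (30.85,36.85): [(31.3331, 39.6019) (43, 32.9606) (43, 48) (28.5306, 48)]  |A|=148.4891
5. canonical 4-gon: [(31.3331, 39.6019) (43, 32.9606) (43, 48) (28.5306, 48)]
6. shoelace: 148.4891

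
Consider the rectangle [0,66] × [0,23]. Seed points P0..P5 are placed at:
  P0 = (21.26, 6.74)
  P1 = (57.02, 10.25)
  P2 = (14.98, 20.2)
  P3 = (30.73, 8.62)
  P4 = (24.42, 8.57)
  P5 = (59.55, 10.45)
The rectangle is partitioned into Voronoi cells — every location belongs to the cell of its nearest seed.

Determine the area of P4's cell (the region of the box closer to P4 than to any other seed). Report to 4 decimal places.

Area of P4's cell: 88.9790

1. box [0,66]×[0,23]: [(0, 0) (66, 0) (66, 23) (0, 23)]
2. ⊥bis P4·P0 via (22.84,7.655): [(27.2731, 0) (66, 0) (66, 23) (13.9535, 23)]  |A|=1043.8939
3. ⊥bis P4·P1 via (40.72,9.41): [(27.2731, 0) (41.2049, 0) (40.0197, 23) (13.9535, 23)]  |A|=459.9767
4. ⊥bis P4·P2 via (19.7,14.385): [(19.1848, 13.9668) (27.2731, 0) (41.2049, 0) (40.0197, 23) (30.3136, 23)]  |A|=386.0845
5. ⊥bis P4·P3 via (27.575,8.595): [(27.4791, 20.6992) (19.1848, 13.9668) (27.2731, 0) (27.6431, 0)]  |A|=88.979
6. ⊥bis P4·P5 via (41.985,9.51): [(27.4791, 20.6992) (19.1848, 13.9668) (27.2731, 0) (27.6431, 0)]  |A|=88.979
7. canonical 4-gon: [(27.4791, 20.6992) (19.1848, 13.9668) (27.2731, 0) (27.6431, 0)]
8. shoelace: 88.979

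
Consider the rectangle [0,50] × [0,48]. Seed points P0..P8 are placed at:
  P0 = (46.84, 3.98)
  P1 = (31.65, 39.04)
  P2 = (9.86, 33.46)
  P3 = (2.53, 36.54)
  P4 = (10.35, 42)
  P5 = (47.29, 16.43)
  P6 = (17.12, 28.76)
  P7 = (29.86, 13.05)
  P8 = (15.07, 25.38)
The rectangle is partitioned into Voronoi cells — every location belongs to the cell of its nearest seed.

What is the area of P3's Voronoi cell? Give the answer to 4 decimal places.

1. box [0,50]×[0,48]: [(0, 0) (50, 0) (50, 48) (0, 48)]
2. ⊥bis P3·P0 via (24.685,20.26): [(0, 0) (9.7975, 0) (45.069, 48) (0, 48)]  |A|=1316.7954
3. ⊥bis P3·P1 via (17.09,37.79): [(0, 0) (9.7975, 0) (19.2321, 12.8392) (16.2135, 48) (0, 48)]  |A|=809.5043
4. ⊥bis P3·P2 via (6.195,35): [(0, 20.2567) (11.6575, 48) (0, 48)]  |A|=161.7085
5. ⊥bis P3·P4 via (6.44,39.27): [(0, 20.2567) (7.4072, 37.8848) (0.3446, 48) (0, 48)]  |A|=104.4926
6. ⊥bis P3·P5 via (24.91,26.485): [(0, 20.2567) (7.4072, 37.8848) (0.3446, 48) (0, 48)]  |A|=104.4926
7. ⊥bis P3·P6 via (9.825,32.65): [(0, 20.2567) (7.4072, 37.8848) (0.3446, 48) (0, 48)]  |A|=104.4926
8. ⊥bis P3·P7 via (16.195,24.795): [(0, 20.2567) (7.4072, 37.8848) (0.3446, 48) (0, 48)]  |A|=104.4926
9. ⊥bis P3·P8 via (8.8,30.96): [(0, 21.0718) (0.6489, 21.8009) (7.4072, 37.8848) (0.3446, 48) (0, 48)]  |A|=104.2281
10. canonical 5-gon: [(0, 21.0718) (0.6489, 21.8009) (7.4072, 37.8848) (0.3446, 48) (0, 48)]
11. shoelace: 104.2281

Area of P3's cell: 104.2281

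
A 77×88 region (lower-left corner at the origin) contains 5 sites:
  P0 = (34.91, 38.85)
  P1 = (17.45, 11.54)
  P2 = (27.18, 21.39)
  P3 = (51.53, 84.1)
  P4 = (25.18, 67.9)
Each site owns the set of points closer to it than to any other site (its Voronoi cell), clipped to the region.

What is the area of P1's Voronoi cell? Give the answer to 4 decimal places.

Area of P1's cell: 750.5827

1. box [0,77]×[0,88]: [(0, 0) (77, 0) (77, 88) (0, 88)]
2. ⊥bis P1·P0 via (26.18,25.195): [(0, 41.9326) (0, 0) (65.5887, 0)]  |A|=1375.1505
3. ⊥bis P1·P2 via (22.315,16.465): [(0, 38.5081) (0, 0) (38.9831, 0)]  |A|=750.5827
4. ⊥bis P1·P3 via (34.49,47.82): [(0, 38.5081) (0, 0) (38.9831, 0)]  |A|=750.5827
5. ⊥bis P1·P4 via (21.315,39.72): [(0, 38.5081) (0, 0) (38.9831, 0)]  |A|=750.5827
6. canonical 3-gon: [(0, 38.5081) (0, 0) (38.9831, 0)]
7. shoelace: 750.5827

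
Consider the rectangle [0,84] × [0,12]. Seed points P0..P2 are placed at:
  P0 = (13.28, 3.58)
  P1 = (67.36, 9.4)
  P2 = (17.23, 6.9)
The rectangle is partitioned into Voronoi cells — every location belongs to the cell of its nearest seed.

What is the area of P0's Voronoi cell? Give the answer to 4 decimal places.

1. box [0,84]×[0,12]: [(0, 0) (84, 0) (84, 12) (0, 12)]
2. ⊥bis P0·P1 via (40.32,6.49): [(0, 0) (41.0184, 0) (39.727, 12) (0, 12)]  |A|=484.4728
3. ⊥bis P0·P2 via (15.255,5.24): [(0, 0) (19.6593, 0) (9.5732, 12) (0, 12)]  |A|=175.3946
4. canonical 4-gon: [(0, 0) (19.6593, 0) (9.5732, 12) (0, 12)]
5. shoelace: 175.3946

Area of P0's cell: 175.3946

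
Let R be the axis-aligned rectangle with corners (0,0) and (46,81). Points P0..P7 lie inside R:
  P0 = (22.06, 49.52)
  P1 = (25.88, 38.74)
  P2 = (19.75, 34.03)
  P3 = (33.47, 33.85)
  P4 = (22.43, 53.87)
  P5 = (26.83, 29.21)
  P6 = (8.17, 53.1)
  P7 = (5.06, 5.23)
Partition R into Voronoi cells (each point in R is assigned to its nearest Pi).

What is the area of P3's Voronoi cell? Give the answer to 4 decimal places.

1. box [0,46]×[0,81]: [(0, 0) (46, 0) (46, 81) (0, 81)]
2. ⊥bis P3·P0 via (27.765,41.685): [(0, 21.4681) (0, 0) (46, 0) (46, 54.9627)]  |A|=1757.9083
3. ⊥bis P3·P1 via (29.675,36.295): [(37.904, 49.0677) (6.2913, 0) (46, 0) (46, 54.9627)]  |A|=1196.6956
4. ⊥bis P3·P2 via (26.61,33.94): [(37.904, 49.0677) (26.5778, 31.4877) (26.1647, 0) (46, 0) (46, 54.9627)]  |A|=883.8105
5. ⊥bis P3·P4 via (27.95,43.86): [(39.497, 50.2276) (37.904, 49.0677) (26.5778, 31.4877) (26.1647, 0) (46, 0) (46, 53.8136)]  |A|=880.0744
6. ⊥bis P3·P5 via (30.15,31.53): [(39.497, 50.2276) (37.904, 49.0677) (28.3056, 34.1694) (46, 8.8481) (46, 53.8136)]  |A|=436.2658
7. ⊥bis P3·P6 via (20.82,43.475): [(39.497, 50.2276) (37.904, 49.0677) (28.3056, 34.1694) (46, 8.8481) (46, 53.8136)]  |A|=436.2658
8. ⊥bis P3·P7 via (19.265,19.54): [(39.497, 50.2276) (37.904, 49.0677) (28.3056, 34.1694) (46, 8.8481) (46, 53.8136)]  |A|=436.2658
9. canonical 5-gon: [(39.497, 50.2276) (37.904, 49.0677) (28.3056, 34.1694) (46, 8.8481) (46, 53.8136)]
10. shoelace: 436.2658

Area of P3's cell: 436.2658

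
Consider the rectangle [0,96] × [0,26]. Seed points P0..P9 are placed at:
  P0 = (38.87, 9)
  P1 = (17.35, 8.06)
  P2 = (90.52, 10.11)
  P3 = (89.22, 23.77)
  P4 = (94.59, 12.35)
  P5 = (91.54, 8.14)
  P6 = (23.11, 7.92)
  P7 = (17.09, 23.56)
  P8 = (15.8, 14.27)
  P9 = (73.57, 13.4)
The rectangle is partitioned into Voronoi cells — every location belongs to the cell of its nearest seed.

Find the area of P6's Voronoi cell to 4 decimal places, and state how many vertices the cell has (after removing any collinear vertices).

Area of P6's cell: 181.3815 (5 vertices)

1. box [0,96]×[0,26]: [(0, 0) (96, 0) (96, 26) (0, 26)]
2. ⊥bis P6·P0 via (30.99,8.46): [(0, 0) (31.5697, 0) (29.788, 26) (0, 26)]  |A|=797.651
3. ⊥bis P6·P1 via (20.23,7.99): [(20.0358, 0) (31.5697, 0) (29.788, 26) (20.6677, 26)]  |A|=268.5049
4. ⊥bis P6·P2 via (56.815,9.015): [(20.0358, 0) (31.5697, 0) (29.788, 26) (20.6677, 26)]  |A|=268.5049
5. ⊥bis P6·P3 via (56.165,15.845): [(20.0358, 0) (31.5697, 0) (29.788, 26) (20.6677, 26)]  |A|=268.5049
6. ⊥bis P6·P4 via (58.85,10.135): [(20.0358, 0) (31.5697, 0) (29.788, 26) (20.6677, 26)]  |A|=268.5049
7. ⊥bis P6·P5 via (57.325,8.03): [(20.0358, 0) (31.5697, 0) (29.788, 26) (20.6677, 26)]  |A|=268.5049
8. ⊥bis P6·P7 via (20.1,15.74): [(20.4214, 15.8637) (20.0358, 0) (31.5697, 0) (30.2241, 19.6369)]  |A|=190.2714
9. ⊥bis P6·P8 via (19.455,11.095): [(25.1928, 17.7003) (20.3299, 12.1022) (20.0358, 0) (31.5697, 0) (30.2241, 19.6369)]  |A|=181.3815
10. ⊥bis P6·P9 via (48.34,10.66): [(25.1928, 17.7003) (20.3299, 12.1022) (20.0358, 0) (31.5697, 0) (30.2241, 19.6369)]  |A|=181.3815
11. canonical 5-gon: [(25.1928, 17.7003) (20.3299, 12.1022) (20.0358, 0) (31.5697, 0) (30.2241, 19.6369)]
12. shoelace: 181.3815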